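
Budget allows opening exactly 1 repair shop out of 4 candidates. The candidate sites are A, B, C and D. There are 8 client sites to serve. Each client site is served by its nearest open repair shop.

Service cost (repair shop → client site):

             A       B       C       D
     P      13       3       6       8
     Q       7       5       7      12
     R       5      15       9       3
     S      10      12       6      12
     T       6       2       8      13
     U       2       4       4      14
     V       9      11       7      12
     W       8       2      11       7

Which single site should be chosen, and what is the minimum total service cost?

Choose B only; total service cost 54.

With exactly 1 open, each client site uses its cheapest among the chosen.
{B}: P→B 3, Q→B 5, R→B 15, S→B 12, T→B 2, U→B 4, V→B 11, W→B 2. Service cost 54.
{C}: service cost 58
{A}: service cost 60
Among all 4 size-1 choices, {B} is lowest.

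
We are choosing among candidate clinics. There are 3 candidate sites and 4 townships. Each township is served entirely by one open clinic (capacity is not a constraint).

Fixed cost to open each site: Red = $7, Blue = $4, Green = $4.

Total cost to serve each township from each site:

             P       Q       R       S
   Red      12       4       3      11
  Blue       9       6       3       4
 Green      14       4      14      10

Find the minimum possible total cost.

Minimum total cost: 26

For any fixed open set, each township goes to its cheapest open site; total = fixed + service.
{Blue}: P→Blue 9, Q→Blue 6, R→Blue 3, S→Blue 4. Service 22; fixed 4; total 26.
{Blue, Green}: P→Blue 9, Q→Green 4, R→Blue 3, S→Blue 4. Service 20; fixed 8; total 28.
{Red, Blue}: service 20 + fixed 11 = 31
{Red, Blue, Green}: P→Blue 9, Q→Red 4, R→Red 3, S→Blue 4. Service 20; fixed 15; total 35.
No other subset beats 26.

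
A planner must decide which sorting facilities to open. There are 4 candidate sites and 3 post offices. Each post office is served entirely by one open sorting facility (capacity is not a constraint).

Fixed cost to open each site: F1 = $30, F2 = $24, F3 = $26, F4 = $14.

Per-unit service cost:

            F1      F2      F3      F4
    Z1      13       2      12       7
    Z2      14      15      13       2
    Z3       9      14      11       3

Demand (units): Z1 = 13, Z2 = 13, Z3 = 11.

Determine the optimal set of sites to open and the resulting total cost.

For any fixed open set, each post office goes to its cheapest open site; total = fixed + service.
{F2, F4}: Z1→F2 2·13=26, Z2→F4 2·13=26, Z3→F4 3·11=33. Service 85; fixed 38; total 123.
{F2, F3, F4}: Z1→F2 2·13=26, Z2→F4 2·13=26, Z3→F4 3·11=33. Service 85; fixed 64; total 149.
{F1, F2, F4}: service 85 + fixed 68 = 153
{F1, F2, F3, F4}: service 85 + fixed 94 = 179
No other subset beats 123.

Open F2 and F4; minimum total cost 123.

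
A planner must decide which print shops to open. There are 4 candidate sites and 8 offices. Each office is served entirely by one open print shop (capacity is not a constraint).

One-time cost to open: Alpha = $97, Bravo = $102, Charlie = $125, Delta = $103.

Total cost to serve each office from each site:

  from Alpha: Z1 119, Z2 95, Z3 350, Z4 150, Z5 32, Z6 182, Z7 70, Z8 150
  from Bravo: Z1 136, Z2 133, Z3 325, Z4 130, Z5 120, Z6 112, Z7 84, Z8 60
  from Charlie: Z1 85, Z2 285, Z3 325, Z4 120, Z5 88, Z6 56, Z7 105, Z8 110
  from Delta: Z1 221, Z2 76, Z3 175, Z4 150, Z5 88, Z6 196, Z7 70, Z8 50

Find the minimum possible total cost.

For any fixed open set, each office goes to its cheapest open site; total = fixed + service.
{Charlie, Delta}: Z1→Charlie 85, Z2→Delta 76, Z3→Delta 175, Z4→Charlie 120, Z5→Charlie 88, Z6→Charlie 56, Z7→Delta 70, Z8→Delta 50. Service 720; fixed 228; total 948.
{Alpha, Charlie, Delta}: service 664 + fixed 325 = 989
{Bravo, Delta}: service 837 + fixed 205 = 1042
{Alpha, Bravo, Charlie, Delta}: service 664 + fixed 427 = 1091
No other subset beats 948.

Minimum total cost: 948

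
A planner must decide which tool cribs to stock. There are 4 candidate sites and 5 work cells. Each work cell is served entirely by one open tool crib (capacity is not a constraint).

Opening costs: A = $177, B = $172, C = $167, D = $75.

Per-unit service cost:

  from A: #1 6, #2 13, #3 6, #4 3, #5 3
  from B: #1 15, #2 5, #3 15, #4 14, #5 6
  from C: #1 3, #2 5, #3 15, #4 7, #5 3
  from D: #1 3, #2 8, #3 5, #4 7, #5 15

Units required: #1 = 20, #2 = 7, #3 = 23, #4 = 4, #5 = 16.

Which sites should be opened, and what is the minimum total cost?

For any fixed open set, each work cell goes to its cheapest open site; total = fixed + service.
{C, D}: #1→C 3·20=60, #2→C 5·7=35, #3→D 5·23=115, #4→C 7·4=28, #5→C 3·16=48. Service 286; fixed 242; total 528.
{A, D}: service 291 + fixed 252 = 543
{D}: service 499 + fixed 75 = 574
{A, B, C, D}: service 270 + fixed 591 = 861
No other subset beats 528.

Open C and D; minimum total cost 528.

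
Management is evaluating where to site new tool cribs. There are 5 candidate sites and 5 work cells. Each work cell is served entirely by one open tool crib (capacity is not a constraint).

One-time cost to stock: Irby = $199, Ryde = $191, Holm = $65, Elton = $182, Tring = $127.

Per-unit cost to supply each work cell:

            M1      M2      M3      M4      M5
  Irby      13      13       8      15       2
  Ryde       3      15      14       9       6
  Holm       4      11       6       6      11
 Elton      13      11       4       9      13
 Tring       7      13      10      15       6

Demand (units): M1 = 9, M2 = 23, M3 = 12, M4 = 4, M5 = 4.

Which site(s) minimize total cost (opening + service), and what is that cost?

Open Holm only; minimum total cost 494.

For any fixed open set, each work cell goes to its cheapest open site; total = fixed + service.
{Holm}: M1→Holm 4·9=36, M2→Holm 11·23=253, M3→Holm 6·12=72, M4→Holm 6·4=24, M5→Holm 11·4=44. Service 429; fixed 65; total 494.
{Holm, Tring}: M1→Holm 4·9=36, M2→Holm 11·23=253, M3→Holm 6·12=72, M4→Holm 6·4=24, M5→Tring 6·4=24. Service 409; fixed 192; total 601.
{Holm, Elton}: service 405 + fixed 247 = 652
{Irby, Ryde, Holm, Elton, Tring}: service 360 + fixed 764 = 1124
No other subset beats 494.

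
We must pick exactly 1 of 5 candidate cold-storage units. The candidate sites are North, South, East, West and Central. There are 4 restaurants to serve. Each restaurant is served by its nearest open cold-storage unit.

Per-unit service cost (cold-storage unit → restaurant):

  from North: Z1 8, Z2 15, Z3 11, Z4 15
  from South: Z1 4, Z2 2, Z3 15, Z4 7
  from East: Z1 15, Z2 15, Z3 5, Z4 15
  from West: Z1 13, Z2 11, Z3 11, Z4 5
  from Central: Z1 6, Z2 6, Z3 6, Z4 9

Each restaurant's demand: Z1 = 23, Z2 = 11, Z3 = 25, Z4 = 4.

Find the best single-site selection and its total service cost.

With exactly 1 open, each restaurant uses its cheapest among the chosen.
{Central}: Z1→Central 6·23=138, Z2→Central 6·11=66, Z3→Central 6·25=150, Z4→Central 9·4=36. Service cost 390.
{South}: service cost 517
{North}: service cost 684
Among all 5 size-1 choices, {Central} is lowest.

Choose Central only; total service cost 390.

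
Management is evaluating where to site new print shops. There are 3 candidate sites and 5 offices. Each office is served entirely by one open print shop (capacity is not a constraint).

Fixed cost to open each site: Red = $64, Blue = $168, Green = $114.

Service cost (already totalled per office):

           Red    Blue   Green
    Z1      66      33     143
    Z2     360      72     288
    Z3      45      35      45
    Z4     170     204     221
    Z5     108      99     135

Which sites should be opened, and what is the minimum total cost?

Open Blue only; minimum total cost 611.

For any fixed open set, each office goes to its cheapest open site; total = fixed + service.
{Blue}: Z1→Blue 33, Z2→Blue 72, Z3→Blue 35, Z4→Blue 204, Z5→Blue 99. Service 443; fixed 168; total 611.
{Red, Blue}: service 409 + fixed 232 = 641
{Blue, Green}: service 443 + fixed 282 = 725
{Red, Blue, Green}: service 409 + fixed 346 = 755
No other subset beats 611.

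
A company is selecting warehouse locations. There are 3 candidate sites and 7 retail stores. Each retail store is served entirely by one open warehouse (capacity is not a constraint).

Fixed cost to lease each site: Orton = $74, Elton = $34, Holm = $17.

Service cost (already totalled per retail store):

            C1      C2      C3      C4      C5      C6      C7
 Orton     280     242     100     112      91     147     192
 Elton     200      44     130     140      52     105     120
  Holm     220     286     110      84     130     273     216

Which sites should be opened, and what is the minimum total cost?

Open Elton and Holm; minimum total cost 766.

For any fixed open set, each retail store goes to its cheapest open site; total = fixed + service.
{Elton, Holm}: C1→Elton 200, C2→Elton 44, C3→Holm 110, C4→Holm 84, C5→Elton 52, C6→Elton 105, C7→Elton 120. Service 715; fixed 51; total 766.
{Elton}: C1→Elton 200, C2→Elton 44, C3→Elton 130, C4→Elton 140, C5→Elton 52, C6→Elton 105, C7→Elton 120. Service 791; fixed 34; total 825.
{Orton, Elton, Holm}: C1→Elton 200, C2→Elton 44, C3→Orton 100, C4→Holm 84, C5→Elton 52, C6→Elton 105, C7→Elton 120. Service 705; fixed 125; total 830.
{Holm}: service 1319 + fixed 17 = 1336
No other subset beats 766.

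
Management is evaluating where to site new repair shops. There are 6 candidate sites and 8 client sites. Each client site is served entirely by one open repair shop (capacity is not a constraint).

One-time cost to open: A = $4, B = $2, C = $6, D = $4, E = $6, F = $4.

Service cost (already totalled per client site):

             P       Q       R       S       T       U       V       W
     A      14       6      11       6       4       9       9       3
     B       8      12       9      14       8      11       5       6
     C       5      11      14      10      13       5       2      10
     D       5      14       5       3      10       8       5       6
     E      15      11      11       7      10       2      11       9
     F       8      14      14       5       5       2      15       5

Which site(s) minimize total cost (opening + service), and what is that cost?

For any fixed open set, each client site goes to its cheapest open site; total = fixed + service.
{A, D, F}: P→D 5, Q→A 6, R→D 5, S→D 3, T→A 4, U→F 2, V→D 5, W→A 3. Service 33; fixed 12; total 45.
{A, B, D, F}: service 33 + fixed 14 = 47
{A, C, D}: P→C 5, Q→A 6, R→D 5, S→D 3, T→A 4, U→C 5, V→C 2, W→A 3. Service 33; fixed 14; total 47.
{A, B, C, D, E, F}: service 30 + fixed 26 = 56
No other subset beats 45.

Open A, D and F; minimum total cost 45.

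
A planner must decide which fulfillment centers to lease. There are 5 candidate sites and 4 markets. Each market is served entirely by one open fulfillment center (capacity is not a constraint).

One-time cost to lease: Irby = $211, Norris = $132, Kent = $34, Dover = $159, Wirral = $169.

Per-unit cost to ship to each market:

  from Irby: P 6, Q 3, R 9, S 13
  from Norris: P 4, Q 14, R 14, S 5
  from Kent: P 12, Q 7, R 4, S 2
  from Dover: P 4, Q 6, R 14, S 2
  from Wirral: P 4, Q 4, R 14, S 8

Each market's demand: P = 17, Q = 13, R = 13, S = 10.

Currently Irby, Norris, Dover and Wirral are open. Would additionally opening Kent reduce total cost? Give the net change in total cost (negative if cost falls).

Yes — net change −31 (cost falls by 31).

Current service cost with {Irby, Norris, Dover, Wirral}: 244.
Adding Kent: each market re-picks its cheapest; new service cost 179, saving 65.
Extra fixed cost: 34. Net change = 34 − 65 = -31.
(Totals: 915 → 884.)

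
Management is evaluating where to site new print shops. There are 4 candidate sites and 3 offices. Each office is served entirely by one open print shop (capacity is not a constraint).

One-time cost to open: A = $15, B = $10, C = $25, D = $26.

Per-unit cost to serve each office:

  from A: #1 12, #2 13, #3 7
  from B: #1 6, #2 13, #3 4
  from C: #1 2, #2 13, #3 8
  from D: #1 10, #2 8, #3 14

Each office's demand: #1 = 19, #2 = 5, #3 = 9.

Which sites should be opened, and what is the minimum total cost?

For any fixed open set, each office goes to its cheapest open site; total = fixed + service.
{B, C}: #1→C 2·19=38, #2→B 13·5=65, #3→B 4·9=36. Service 139; fixed 35; total 174.
{B, C, D}: service 114 + fixed 61 = 175
{A, B, C}: service 139 + fixed 50 = 189
{A, B, C, D}: service 114 + fixed 76 = 190
No other subset beats 174.

Open B and C; minimum total cost 174.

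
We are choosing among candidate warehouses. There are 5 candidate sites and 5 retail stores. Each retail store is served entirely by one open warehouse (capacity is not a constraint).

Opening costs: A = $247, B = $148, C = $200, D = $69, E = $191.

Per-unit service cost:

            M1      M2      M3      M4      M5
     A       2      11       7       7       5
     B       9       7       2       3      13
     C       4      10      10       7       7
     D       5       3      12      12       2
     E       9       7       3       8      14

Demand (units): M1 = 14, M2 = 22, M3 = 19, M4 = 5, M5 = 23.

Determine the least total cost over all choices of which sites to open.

For any fixed open set, each retail store goes to its cheapest open site; total = fixed + service.
{B, D}: M1→D 5·14=70, M2→D 3·22=66, M3→B 2·19=38, M4→B 3·5=15, M5→D 2·23=46. Service 235; fixed 217; total 452.
{D}: service 470 + fixed 69 = 539
{D, E}: M1→D 5·14=70, M2→D 3·22=66, M3→E 3·19=57, M4→E 8·5=40, M5→D 2·23=46. Service 279; fixed 260; total 539.
{A, B, C, D, E}: M1→A 2·14=28, M2→D 3·22=66, M3→B 2·19=38, M4→B 3·5=15, M5→D 2·23=46. Service 193; fixed 855; total 1048.
No other subset beats 452.

Minimum total cost: 452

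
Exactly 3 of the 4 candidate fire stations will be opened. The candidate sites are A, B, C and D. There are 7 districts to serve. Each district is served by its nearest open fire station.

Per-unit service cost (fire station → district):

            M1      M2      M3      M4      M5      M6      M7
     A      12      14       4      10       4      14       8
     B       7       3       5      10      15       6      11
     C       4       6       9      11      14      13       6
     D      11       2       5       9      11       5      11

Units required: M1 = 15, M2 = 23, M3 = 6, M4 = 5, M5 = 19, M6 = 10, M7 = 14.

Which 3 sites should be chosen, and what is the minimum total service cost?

Choose A, C and D; total service cost 385.

With exactly 3 open, each district uses its cheapest among the chosen.
{A, C, D}: M1→C 4·15=60, M2→D 2·23=46, M3→A 4·6=24, M4→D 9·5=45, M5→A 4·19=76, M6→D 5·10=50, M7→C 6·14=84. Service cost 385.
{A, B, C}: service cost 423
{A, B, D}: service cost 458
Among all 4 size-3 choices, {A, C, D} is lowest.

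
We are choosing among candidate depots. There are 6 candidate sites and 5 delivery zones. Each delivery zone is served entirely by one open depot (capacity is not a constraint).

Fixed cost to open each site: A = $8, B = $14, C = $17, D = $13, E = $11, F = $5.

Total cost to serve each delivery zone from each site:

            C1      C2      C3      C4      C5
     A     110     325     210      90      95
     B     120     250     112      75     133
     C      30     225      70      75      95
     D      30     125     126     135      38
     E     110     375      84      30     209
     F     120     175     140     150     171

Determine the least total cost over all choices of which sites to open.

For any fixed open set, each delivery zone goes to its cheapest open site; total = fixed + service.
{D, E}: C1→D 30, C2→D 125, C3→E 84, C4→E 30, C5→D 38. Service 307; fixed 24; total 331.
{C, D, E}: C1→C 30, C2→D 125, C3→C 70, C4→E 30, C5→D 38. Service 293; fixed 41; total 334.
{D, E, F}: service 307 + fixed 29 = 336
{A, B, C, D, E, F}: C1→C 30, C2→D 125, C3→C 70, C4→E 30, C5→D 38. Service 293; fixed 68; total 361.
No other subset beats 331.

Minimum total cost: 331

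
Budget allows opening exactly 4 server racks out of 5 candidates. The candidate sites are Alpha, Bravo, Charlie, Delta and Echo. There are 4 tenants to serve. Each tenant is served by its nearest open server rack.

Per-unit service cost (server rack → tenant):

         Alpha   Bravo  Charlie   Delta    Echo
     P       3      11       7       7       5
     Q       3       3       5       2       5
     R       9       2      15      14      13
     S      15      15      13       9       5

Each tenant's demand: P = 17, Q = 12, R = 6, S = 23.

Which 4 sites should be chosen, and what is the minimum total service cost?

With exactly 4 open, each tenant uses its cheapest among the chosen.
{Alpha, Bravo, Delta, Echo}: P→Alpha 3·17=51, Q→Delta 2·12=24, R→Bravo 2·6=12, S→Echo 5·23=115. Service cost 202.
{Alpha, Bravo, Charlie, Echo}: service cost 214
{Bravo, Charlie, Delta, Echo}: service cost 236
Among all 5 size-4 choices, {Alpha, Bravo, Delta, Echo} is lowest.

Choose Alpha, Bravo, Delta and Echo; total service cost 202.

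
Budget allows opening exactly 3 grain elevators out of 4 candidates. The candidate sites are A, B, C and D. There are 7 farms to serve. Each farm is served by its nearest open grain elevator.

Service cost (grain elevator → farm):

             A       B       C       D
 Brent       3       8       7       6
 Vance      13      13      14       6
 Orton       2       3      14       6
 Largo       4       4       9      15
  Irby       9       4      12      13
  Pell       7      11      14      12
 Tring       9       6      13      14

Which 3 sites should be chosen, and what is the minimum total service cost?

With exactly 3 open, each farm uses its cheapest among the chosen.
{A, B, D}: Brent→A 3, Vance→D 6, Orton→A 2, Largo→A 4, Irby→B 4, Pell→A 7, Tring→B 6. Service cost 32.
{A, B, C}: service cost 39
{A, C, D}: service cost 40
Among all 4 size-3 choices, {A, B, D} is lowest.

Choose A, B and D; total service cost 32.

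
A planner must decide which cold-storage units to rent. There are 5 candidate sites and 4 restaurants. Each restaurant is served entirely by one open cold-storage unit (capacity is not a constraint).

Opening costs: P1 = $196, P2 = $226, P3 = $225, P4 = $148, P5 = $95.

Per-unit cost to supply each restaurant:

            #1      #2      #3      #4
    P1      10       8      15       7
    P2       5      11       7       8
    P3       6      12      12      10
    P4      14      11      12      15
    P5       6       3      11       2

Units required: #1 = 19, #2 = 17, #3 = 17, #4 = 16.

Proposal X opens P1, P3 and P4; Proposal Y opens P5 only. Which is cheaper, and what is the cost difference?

Proposal Y is cheaper by 656.

Proposal X: {P1, P3, P4}: #1→P3 6·19=114, #2→P1 8·17=136, #3→P3 12·17=204, #4→P1 7·16=112. Service 566; fixed 569; total 1135.
Proposal Y: {P5}: #1→P5 6·19=114, #2→P5 3·17=51, #3→P5 11·17=187, #4→P5 2·16=32. Service 384; fixed 95; total 479.
Difference: |1135 − 479| = 656.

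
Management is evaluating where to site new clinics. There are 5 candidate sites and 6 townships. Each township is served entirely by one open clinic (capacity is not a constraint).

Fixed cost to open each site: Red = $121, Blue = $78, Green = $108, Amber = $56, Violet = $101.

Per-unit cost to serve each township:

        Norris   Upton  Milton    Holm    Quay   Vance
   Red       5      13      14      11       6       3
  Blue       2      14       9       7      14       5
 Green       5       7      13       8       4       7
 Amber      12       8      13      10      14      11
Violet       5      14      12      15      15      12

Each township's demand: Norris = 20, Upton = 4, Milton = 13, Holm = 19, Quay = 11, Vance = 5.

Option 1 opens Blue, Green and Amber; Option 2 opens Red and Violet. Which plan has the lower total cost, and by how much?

Option 1: {Blue, Green, Amber}: Norris→Blue 2·20=40, Upton→Green 7·4=28, Milton→Blue 9·13=117, Holm→Blue 7·19=133, Quay→Green 4·11=44, Vance→Blue 5·5=25. Service 387; fixed 242; total 629.
Option 2: {Red, Violet}: Norris→Red 5·20=100, Upton→Red 13·4=52, Milton→Violet 12·13=156, Holm→Red 11·19=209, Quay→Red 6·11=66, Vance→Red 3·5=15. Service 598; fixed 222; total 820.
Difference: |629 − 820| = 191.

Option 1 is cheaper by 191.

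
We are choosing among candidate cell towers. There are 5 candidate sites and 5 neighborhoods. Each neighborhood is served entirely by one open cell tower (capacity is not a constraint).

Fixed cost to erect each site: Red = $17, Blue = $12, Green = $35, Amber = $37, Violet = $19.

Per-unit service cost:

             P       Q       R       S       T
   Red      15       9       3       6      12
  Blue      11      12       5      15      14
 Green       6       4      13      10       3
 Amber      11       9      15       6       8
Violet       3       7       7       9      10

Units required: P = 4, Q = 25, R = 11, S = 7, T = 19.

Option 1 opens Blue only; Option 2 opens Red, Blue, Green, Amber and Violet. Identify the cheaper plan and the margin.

Option 1: {Blue}: P→Blue 11·4=44, Q→Blue 12·25=300, R→Blue 5·11=55, S→Blue 15·7=105, T→Blue 14·19=266. Service 770; fixed 12; total 782.
Option 2: {Red, Blue, Green, Amber, Violet}: P→Violet 3·4=12, Q→Green 4·25=100, R→Red 3·11=33, S→Red 6·7=42, T→Green 3·19=57. Service 244; fixed 120; total 364.
Difference: |782 − 364| = 418.

Option 2 is cheaper by 418.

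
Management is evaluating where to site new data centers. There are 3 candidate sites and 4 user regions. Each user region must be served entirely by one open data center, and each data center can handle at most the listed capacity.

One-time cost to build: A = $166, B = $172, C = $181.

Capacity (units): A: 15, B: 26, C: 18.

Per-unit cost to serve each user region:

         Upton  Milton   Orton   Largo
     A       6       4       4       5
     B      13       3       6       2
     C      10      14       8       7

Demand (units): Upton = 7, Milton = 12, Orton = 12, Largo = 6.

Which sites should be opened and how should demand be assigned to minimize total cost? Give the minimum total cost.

Minimum total cost: 518

Open {A, B}: Upton→A 6·7=42, Milton→B 3·12=36, Orton→B 6·12=72, Largo→A 5·6=30.
Loads: A carries 13/15, B carries 24/26. Service 180; fixed 338; total 518.
Next best feasible plan costs 525.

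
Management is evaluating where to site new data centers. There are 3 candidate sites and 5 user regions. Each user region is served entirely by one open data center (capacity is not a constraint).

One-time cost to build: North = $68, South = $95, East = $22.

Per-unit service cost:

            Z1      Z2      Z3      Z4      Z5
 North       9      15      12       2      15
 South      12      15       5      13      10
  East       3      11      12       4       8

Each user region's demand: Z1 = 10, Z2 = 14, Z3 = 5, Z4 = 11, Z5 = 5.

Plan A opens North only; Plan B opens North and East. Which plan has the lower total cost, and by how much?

Plan B is cheaper by 129.

Plan A: {North}: Z1→North 9·10=90, Z2→North 15·14=210, Z3→North 12·5=60, Z4→North 2·11=22, Z5→North 15·5=75. Service 457; fixed 68; total 525.
Plan B: {North, East}: Z1→East 3·10=30, Z2→East 11·14=154, Z3→North 12·5=60, Z4→North 2·11=22, Z5→East 8·5=40. Service 306; fixed 90; total 396.
Difference: |525 − 396| = 129.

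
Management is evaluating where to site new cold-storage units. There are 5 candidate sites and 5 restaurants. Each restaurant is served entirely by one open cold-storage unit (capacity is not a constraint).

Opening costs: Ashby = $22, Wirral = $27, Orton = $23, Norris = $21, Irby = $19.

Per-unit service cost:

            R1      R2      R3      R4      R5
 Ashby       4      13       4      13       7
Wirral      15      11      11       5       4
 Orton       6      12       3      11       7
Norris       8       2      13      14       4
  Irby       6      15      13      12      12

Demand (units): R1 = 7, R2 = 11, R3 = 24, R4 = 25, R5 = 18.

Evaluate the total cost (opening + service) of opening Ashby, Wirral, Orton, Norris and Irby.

Each restaurant is assigned to its cheapest site among the open ones.
{Ashby, Wirral, Orton, Norris, Irby}: R1→Ashby 4·7=28, R2→Norris 2·11=22, R3→Orton 3·24=72, R4→Wirral 5·25=125, R5→Wirral 4·18=72. Service 319; fixed 112; total 431.

Total cost: 431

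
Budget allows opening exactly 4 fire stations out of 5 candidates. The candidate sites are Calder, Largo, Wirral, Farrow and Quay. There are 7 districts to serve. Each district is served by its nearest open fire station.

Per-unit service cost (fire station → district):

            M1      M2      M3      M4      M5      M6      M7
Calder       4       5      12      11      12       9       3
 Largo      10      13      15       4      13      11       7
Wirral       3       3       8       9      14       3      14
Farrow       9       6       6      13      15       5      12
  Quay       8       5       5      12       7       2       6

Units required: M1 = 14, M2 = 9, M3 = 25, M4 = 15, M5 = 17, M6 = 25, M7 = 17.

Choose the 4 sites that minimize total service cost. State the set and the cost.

Choose Calder, Largo, Wirral and Quay; total service cost 474.

With exactly 4 open, each district uses its cheapest among the chosen.
{Calder, Largo, Wirral, Quay}: M1→Wirral 3·14=42, M2→Wirral 3·9=27, M3→Quay 5·25=125, M4→Largo 4·15=60, M5→Quay 7·17=119, M6→Quay 2·25=50, M7→Calder 3·17=51. Service cost 474.
{Calder, Largo, Farrow, Quay}: service cost 506
{Largo, Wirral, Farrow, Quay}: service cost 525
Among all 5 size-4 choices, {Calder, Largo, Wirral, Quay} is lowest.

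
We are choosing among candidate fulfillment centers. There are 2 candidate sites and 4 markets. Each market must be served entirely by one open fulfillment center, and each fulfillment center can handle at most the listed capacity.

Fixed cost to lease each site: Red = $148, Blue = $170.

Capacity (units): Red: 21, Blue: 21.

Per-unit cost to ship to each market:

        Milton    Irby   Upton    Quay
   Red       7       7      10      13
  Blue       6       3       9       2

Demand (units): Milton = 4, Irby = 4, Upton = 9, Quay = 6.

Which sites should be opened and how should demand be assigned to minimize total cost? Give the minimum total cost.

Minimum total cost: 451

Open {Red, Blue}: Milton→Red 7·4=28, Irby→Blue 3·4=12, Upton→Blue 9·9=81, Quay→Blue 2·6=12.
Loads: Red carries 4/21, Blue carries 19/21. Service 133; fixed 318; total 451.
Next best feasible plan costs 456.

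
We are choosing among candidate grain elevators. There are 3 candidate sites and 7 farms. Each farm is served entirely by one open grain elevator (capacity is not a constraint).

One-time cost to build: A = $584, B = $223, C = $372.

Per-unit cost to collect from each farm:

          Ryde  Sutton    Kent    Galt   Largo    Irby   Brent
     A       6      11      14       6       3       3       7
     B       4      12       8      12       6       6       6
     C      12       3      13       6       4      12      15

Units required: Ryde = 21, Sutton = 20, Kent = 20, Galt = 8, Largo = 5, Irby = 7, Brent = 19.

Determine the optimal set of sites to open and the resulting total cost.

For any fixed open set, each farm goes to its cheapest open site; total = fixed + service.
{B}: Ryde→B 4·21=84, Sutton→B 12·20=240, Kent→B 8·20=160, Galt→B 12·8=96, Largo→B 6·5=30, Irby→B 6·7=42, Brent→B 6·19=114. Service 766; fixed 223; total 989.
{B, C}: service 528 + fixed 595 = 1123
{C}: Ryde→C 12·21=252, Sutton→C 3·20=60, Kent→C 13·20=260, Galt→C 6·8=48, Largo→C 4·5=20, Irby→C 12·7=84, Brent→C 15·19=285. Service 1009; fixed 372; total 1381.
{A, B, C}: service 502 + fixed 1179 = 1681
No other subset beats 989.

Open B only; minimum total cost 989.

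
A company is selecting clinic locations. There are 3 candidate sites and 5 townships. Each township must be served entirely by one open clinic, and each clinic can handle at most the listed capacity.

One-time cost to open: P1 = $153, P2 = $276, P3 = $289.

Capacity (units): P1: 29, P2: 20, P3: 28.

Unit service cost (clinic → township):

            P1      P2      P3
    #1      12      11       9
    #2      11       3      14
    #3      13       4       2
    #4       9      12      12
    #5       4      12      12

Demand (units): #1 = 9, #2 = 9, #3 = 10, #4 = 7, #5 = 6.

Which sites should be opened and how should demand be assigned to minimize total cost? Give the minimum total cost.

Open {P1, P2}: #1→P1 12·9=108, #2→P2 3·9=27, #3→P2 4·10=40, #4→P1 9·7=63, #5→P1 4·6=24.
Loads: P1 carries 22/29, P2 carries 19/20. Service 262; fixed 429; total 691.
Next best feasible plan costs 729.

Minimum total cost: 691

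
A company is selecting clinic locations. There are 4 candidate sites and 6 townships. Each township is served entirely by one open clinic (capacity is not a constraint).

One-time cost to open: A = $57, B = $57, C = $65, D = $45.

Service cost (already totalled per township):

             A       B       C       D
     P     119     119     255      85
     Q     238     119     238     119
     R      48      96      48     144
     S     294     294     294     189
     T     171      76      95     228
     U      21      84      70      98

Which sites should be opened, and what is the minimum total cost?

Open A, B and D; minimum total cost 697.

For any fixed open set, each township goes to its cheapest open site; total = fixed + service.
{A, B, D}: P→D 85, Q→B 119, R→A 48, S→D 189, T→B 76, U→A 21. Service 538; fixed 159; total 697.
{C, D}: service 606 + fixed 110 = 716
{A, C, D}: P→D 85, Q→D 119, R→A 48, S→D 189, T→C 95, U→A 21. Service 557; fixed 167; total 724.
{A, B, C, D}: service 538 + fixed 224 = 762
No other subset beats 697.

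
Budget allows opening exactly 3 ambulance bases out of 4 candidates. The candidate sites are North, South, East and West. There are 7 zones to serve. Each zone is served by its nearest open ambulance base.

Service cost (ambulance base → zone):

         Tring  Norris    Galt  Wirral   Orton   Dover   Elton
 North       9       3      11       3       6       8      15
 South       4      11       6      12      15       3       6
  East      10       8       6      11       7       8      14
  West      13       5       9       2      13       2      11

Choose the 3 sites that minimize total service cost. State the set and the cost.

Choose North, South and West; total service cost 29.

With exactly 3 open, each zone uses its cheapest among the chosen.
{North, South, West}: Tring→South 4, Norris→North 3, Galt→South 6, Wirral→West 2, Orton→North 6, Dover→West 2, Elton→South 6. Service cost 29.
{North, South, East}: service cost 31
{South, East, West}: service cost 32
Among all 4 size-3 choices, {North, South, West} is lowest.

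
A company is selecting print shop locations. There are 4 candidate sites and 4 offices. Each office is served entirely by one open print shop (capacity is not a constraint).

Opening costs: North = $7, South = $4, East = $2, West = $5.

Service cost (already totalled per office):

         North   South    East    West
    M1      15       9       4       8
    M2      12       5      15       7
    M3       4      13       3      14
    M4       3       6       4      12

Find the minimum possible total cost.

For any fixed open set, each office goes to its cheapest open site; total = fixed + service.
{South, East}: M1→East 4, M2→South 5, M3→East 3, M4→East 4. Service 16; fixed 6; total 22.
{East, West}: service 18 + fixed 7 = 25
{South, East, West}: service 16 + fixed 11 = 27
{North, South, East, West}: service 15 + fixed 18 = 33
No other subset beats 22.

Minimum total cost: 22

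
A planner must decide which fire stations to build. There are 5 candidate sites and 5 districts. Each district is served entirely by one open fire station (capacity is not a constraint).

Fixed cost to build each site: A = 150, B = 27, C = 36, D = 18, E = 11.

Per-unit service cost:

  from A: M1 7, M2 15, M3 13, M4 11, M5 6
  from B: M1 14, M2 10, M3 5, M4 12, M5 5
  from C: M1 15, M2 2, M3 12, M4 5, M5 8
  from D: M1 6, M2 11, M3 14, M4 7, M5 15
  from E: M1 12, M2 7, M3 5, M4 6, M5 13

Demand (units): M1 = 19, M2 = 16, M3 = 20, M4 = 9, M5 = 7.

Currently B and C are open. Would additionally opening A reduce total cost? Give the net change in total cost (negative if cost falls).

Current service cost with {B, C}: 478.
Adding A: each district re-picks its cheapest; new service cost 345, saving 133.
Extra fixed cost: 150. Net change = 150 − 133 = 17.
(Totals: 541 → 558.)

No — net change +17 (cost rises by 17).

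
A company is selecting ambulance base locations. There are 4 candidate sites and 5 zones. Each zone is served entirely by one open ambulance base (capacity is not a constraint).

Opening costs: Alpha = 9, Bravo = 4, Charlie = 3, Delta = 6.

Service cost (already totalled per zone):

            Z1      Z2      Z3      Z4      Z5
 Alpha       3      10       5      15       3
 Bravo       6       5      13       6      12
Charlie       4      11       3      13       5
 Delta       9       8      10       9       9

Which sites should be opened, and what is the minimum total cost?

For any fixed open set, each zone goes to its cheapest open site; total = fixed + service.
{Bravo, Charlie}: Z1→Charlie 4, Z2→Bravo 5, Z3→Charlie 3, Z4→Bravo 6, Z5→Charlie 5. Service 23; fixed 7; total 30.
{Alpha, Bravo}: service 22 + fixed 13 = 35
{Alpha, Bravo, Charlie}: service 20 + fixed 16 = 36
{Alpha, Bravo, Charlie, Delta}: Z1→Alpha 3, Z2→Bravo 5, Z3→Charlie 3, Z4→Bravo 6, Z5→Alpha 3. Service 20; fixed 22; total 42.
No other subset beats 30.

Open Bravo and Charlie; minimum total cost 30.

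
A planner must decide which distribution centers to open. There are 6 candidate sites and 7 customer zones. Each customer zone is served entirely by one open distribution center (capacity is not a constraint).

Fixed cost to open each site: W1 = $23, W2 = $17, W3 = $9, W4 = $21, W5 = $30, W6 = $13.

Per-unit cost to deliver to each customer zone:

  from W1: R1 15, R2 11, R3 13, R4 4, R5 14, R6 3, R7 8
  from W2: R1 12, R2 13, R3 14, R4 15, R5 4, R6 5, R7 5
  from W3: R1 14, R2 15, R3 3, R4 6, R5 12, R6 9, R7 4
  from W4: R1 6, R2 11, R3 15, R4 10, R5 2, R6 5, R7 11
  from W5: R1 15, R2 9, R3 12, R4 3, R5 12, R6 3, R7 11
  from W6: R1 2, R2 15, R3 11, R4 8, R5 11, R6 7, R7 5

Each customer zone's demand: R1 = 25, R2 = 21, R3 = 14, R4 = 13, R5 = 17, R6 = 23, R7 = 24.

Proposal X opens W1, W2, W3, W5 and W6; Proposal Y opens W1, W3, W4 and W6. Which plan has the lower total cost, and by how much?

Proposal Y is cheaper by 5.

Proposal X: {W1, W2, W3, W5, W6}: R1→W6 2·25=50, R2→W5 9·21=189, R3→W3 3·14=42, R4→W5 3·13=39, R5→W2 4·17=68, R6→W1 3·23=69, R7→W3 4·24=96. Service 553; fixed 92; total 645.
Proposal Y: {W1, W3, W4, W6}: R1→W6 2·25=50, R2→W1 11·21=231, R3→W3 3·14=42, R4→W1 4·13=52, R5→W4 2·17=34, R6→W1 3·23=69, R7→W3 4·24=96. Service 574; fixed 66; total 640.
Difference: |645 − 640| = 5.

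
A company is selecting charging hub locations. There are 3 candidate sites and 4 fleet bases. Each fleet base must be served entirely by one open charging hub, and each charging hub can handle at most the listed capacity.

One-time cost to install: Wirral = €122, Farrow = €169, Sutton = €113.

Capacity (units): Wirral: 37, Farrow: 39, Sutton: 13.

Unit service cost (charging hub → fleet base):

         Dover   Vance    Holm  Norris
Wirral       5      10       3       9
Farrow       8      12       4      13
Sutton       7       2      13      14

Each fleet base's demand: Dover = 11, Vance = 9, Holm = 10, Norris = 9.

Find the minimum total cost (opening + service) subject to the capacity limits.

Minimum total cost: 419

Open {Wirral, Sutton}: Dover→Wirral 5·11=55, Vance→Sutton 2·9=18, Holm→Wirral 3·10=30, Norris→Wirral 9·9=81.
Loads: Wirral carries 30/37, Sutton carries 9/13. Service 184; fixed 235; total 419.
Next best feasible plan costs 513.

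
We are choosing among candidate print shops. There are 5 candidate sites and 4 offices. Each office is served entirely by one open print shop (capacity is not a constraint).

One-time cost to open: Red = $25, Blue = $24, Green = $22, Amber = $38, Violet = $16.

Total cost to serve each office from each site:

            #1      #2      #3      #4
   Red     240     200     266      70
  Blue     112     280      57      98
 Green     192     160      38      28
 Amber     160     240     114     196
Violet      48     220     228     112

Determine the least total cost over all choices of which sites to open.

For any fixed open set, each office goes to its cheapest open site; total = fixed + service.
{Green, Violet}: #1→Violet 48, #2→Green 160, #3→Green 38, #4→Green 28. Service 274; fixed 38; total 312.
{Blue, Green, Violet}: service 274 + fixed 62 = 336
{Red, Green, Violet}: #1→Violet 48, #2→Green 160, #3→Green 38, #4→Green 28. Service 274; fixed 63; total 337.
{Red, Blue, Green, Amber, Violet}: service 274 + fixed 125 = 399
No other subset beats 312.

Minimum total cost: 312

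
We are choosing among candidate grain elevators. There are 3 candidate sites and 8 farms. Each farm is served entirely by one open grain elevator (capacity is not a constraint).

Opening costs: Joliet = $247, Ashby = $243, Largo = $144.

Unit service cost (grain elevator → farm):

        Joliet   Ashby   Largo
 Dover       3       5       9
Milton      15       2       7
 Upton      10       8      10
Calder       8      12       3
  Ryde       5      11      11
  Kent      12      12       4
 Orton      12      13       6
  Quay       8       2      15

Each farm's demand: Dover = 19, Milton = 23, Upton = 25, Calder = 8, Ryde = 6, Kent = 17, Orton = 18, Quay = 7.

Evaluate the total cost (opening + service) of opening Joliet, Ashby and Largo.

Each farm is assigned to its cheapest site among the open ones.
{Joliet, Ashby, Largo}: Dover→Joliet 3·19=57, Milton→Ashby 2·23=46, Upton→Ashby 8·25=200, Calder→Largo 3·8=24, Ryde→Joliet 5·6=30, Kent→Largo 4·17=68, Orton→Largo 6·18=108, Quay→Ashby 2·7=14. Service 547; fixed 634; total 1181.

Total cost: 1181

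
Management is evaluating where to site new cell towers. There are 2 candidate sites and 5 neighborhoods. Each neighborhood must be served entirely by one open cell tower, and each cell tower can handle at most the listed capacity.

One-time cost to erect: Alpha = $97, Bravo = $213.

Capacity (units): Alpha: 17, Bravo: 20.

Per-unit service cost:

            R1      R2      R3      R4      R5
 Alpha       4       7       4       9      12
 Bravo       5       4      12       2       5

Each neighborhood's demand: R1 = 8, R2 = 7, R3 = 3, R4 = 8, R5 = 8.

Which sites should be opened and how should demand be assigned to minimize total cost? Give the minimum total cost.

Minimum total cost: 483

Open {Alpha, Bravo}: R1→Alpha 4·8=32, R2→Alpha 7·7=49, R3→Bravo 12·3=36, R4→Bravo 2·8=16, R5→Bravo 5·8=40.
Loads: Alpha carries 15/17, Bravo carries 19/20. Service 173; fixed 310; total 483.
Next best feasible plan costs 518.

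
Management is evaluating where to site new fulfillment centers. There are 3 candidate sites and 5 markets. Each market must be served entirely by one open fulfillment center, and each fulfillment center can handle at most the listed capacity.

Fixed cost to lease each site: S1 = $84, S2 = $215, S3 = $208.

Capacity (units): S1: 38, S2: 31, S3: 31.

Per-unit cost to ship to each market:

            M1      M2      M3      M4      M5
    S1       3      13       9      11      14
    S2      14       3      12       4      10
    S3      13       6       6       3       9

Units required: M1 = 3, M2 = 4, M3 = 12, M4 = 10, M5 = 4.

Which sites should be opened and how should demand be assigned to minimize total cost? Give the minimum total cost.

Minimum total cost: 419

Open {S1}: M1→S1 3·3=9, M2→S1 13·4=52, M3→S1 9·12=108, M4→S1 11·10=110, M5→S1 14·4=56.
Loads: S1 carries 33/38. Service 335; fixed 84; total 419.
Next best feasible plan costs 463.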